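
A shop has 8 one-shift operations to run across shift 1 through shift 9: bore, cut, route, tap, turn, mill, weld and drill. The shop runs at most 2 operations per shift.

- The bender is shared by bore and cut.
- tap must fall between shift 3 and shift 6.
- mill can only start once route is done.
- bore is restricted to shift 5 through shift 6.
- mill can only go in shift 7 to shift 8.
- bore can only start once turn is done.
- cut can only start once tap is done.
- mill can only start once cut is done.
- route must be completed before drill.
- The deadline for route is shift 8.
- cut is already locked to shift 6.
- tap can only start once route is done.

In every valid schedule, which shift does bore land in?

shift 5

bore's window is shift 5–shift 6.
cut is fixed at shift 6, and bore can't share a shift with cut.
So bore must be shift 5.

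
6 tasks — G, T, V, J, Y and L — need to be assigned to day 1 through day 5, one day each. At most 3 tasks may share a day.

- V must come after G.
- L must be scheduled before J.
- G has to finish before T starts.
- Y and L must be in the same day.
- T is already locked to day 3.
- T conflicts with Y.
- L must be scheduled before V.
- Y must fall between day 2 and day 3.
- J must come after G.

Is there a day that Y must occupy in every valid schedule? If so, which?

day 2

Y's window is day 2–day 3.
T is fixed at day 3, and Y can't share a day with T.
So Y must be day 2.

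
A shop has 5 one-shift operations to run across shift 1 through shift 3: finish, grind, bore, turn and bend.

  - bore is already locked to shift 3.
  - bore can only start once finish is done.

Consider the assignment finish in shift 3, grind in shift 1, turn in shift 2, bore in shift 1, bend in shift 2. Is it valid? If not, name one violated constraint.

No. bore can only start once finish is done is not satisfied.

bore can only start once finish is done — violated.
bore is already locked to shift 3 — violated.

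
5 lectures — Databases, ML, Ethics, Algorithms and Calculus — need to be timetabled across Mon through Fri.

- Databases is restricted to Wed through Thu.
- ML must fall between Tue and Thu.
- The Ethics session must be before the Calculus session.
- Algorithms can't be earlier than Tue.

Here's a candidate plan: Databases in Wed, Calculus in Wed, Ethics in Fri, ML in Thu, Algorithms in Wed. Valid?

Invalid. The Ethics session must be before the Calculus session.

ML must fall between Tue and Thu — holds.
Algorithms can't be earlier than Tue — holds.
The Ethics session must be before the Calculus session — violated.
Databases is restricted to Wed through Thu — holds.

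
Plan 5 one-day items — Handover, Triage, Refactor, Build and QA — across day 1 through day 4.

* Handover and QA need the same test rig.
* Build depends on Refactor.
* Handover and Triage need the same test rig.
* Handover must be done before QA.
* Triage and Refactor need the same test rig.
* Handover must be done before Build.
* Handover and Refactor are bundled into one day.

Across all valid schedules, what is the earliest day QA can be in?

Precedence pushes QA to at least day 2.
QA at day 2 is achievable: Handover in day 1; QA in day 2; Build in day 2; Triage in day 2; Refactor in day 1.

day 2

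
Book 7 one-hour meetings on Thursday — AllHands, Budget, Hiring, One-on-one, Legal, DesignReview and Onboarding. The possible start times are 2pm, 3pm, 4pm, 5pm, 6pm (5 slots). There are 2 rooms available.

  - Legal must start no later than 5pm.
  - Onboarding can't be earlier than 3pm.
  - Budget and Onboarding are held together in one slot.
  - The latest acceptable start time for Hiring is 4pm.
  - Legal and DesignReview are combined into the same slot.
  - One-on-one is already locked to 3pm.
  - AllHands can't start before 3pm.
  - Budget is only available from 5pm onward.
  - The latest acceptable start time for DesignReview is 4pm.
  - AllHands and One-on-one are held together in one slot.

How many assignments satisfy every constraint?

Enumerating: Onboarding -> 5pm; DesignReview -> 4pm; AllHands -> 3pm; Budget -> 5pm; Legal -> 4pm; Hiring -> 2pm; One-on-one -> 3pm | DesignReview -> 2pm; Hiring -> 4pm; Onboarding -> 5pm; One-on-one -> 3pm; Legal -> 2pm; AllHands -> 3pm; Budget -> 5pm | Budget=6pm, Hiring=2pm, AllHands=3pm, Onboarding=6pm, DesignReview=4pm, One-on-one=3pm, Legal=4pm | Hiring=4pm; Budget=6pm; Onboarding=6pm; One-on-one=3pm; DesignReview=2pm; AllHands=3pm; Legal=2pm.

4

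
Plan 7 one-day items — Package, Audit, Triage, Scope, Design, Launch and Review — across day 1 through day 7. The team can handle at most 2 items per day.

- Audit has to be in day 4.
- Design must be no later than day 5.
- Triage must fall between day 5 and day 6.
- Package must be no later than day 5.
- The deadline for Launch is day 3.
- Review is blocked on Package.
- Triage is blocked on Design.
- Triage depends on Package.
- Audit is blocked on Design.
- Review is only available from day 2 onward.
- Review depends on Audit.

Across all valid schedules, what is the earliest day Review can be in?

day 5

Review is available from day 2; precedence pushes Review to at least day 5.
Review at day 5 is achievable: Design in day 2; Scope in day 2; Review in day 5; Triage in day 5; Audit in day 4; Launch in day 1; Package in day 1.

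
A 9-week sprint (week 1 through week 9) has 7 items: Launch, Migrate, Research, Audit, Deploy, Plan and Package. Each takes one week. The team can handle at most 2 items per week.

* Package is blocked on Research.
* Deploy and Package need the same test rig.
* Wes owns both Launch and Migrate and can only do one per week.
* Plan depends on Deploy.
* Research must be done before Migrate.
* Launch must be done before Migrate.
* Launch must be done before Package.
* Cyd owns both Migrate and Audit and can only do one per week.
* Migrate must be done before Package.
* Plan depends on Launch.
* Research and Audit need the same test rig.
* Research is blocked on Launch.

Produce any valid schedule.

Launch in week 1, Deploy in week 1, Audit in week 4, Research in week 2, Package in week 4, Plan in week 2, Migrate in week 3

Checking: Deploy(week 1) before Plan(week 2); Research(week 2) before Package(week 4); Launch(week 1) before Research(week 2); Launch(week 1) before Package(week 4); Research(week 2) before Migrate(week 3); Launch(week 1) before Plan(week 2); Migrate(week 3) before Package(week 4); Launch(week 1) before Migrate(week 3); Launch(week 1) != Migrate(week 3); Research(week 2) != Audit(week 4); Migrate(week 3) != Audit(week 4); Deploy(week 1) != Package(week 4); max 2 per week (cap 2).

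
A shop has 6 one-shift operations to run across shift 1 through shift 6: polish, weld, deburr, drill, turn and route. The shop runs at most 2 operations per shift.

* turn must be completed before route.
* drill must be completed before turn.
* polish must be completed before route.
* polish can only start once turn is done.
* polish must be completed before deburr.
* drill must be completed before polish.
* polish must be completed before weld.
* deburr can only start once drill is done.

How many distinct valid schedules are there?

Splitting on polish: it can be shift 3 (24), shift 4 (18). Listing each branch's schedules as (weld, deburr, drill, turn, route) by shift number:
polish=shift 3: (4,4,1,2,5) (4,4,1,2,6) (4,5,1,2,4) (4,5,1,2,5) (4,5,1,2,6) (4,6,1,2,4) (4,6,1,2,5) (4,6,1,2,6) (5,4,1,2,4) (5,4,1,2,5) (5,4,1,2,6) (5,5,1,2,4) (5,5,1,2,6) (5,6,1,2,4) (5,6,1,2,5) (5,6,1,2,6) (6,4,1,2,4) (6,4,1,2,5) (6,4,1,2,6) (6,5,1,2,4) (6,5,1,2,5) (6,5,1,2,6) (6,6,1,2,4) (6,6,1,2,5) — 24.
polish=shift 4: (5,5,1,2,6) (5,5,1,3,6) (5,5,2,3,6) (5,6,1,2,5) (5,6,1,2,6) (5,6,1,3,5) (5,6,1,3,6) (5,6,2,3,5) (5,6,2,3,6) (6,5,1,2,5) (6,5,1,2,6) (6,5,1,3,5) (6,5,1,3,6) (6,5,2,3,5) (6,5,2,3,6) (6,6,1,2,5) (6,6,1,3,5) (6,6,2,3,5) — 18.
Summing: 24 + 18 = 42.

42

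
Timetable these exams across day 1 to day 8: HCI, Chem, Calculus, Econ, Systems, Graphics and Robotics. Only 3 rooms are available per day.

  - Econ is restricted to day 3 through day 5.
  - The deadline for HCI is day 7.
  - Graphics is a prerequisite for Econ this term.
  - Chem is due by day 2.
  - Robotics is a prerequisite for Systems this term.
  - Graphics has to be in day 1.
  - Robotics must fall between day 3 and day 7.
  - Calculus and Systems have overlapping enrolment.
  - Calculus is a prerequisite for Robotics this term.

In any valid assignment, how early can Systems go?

Precedence pushes Systems to at least day 4.
Systems at day 4 is achievable: Calculus -> day 2; HCI -> day 1; Chem -> day 1; Robotics -> day 3; Systems -> day 4; Graphics -> day 1; Econ -> day 3.

day 4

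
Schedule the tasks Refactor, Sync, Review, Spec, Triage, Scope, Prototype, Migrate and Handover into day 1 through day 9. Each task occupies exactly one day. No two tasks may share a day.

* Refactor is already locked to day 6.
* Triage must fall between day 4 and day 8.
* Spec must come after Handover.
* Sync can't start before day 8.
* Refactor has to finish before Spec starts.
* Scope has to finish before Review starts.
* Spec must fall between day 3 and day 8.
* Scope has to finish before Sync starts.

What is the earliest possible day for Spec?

day 7

Spec is available from day 3; precedence pushes Spec to at least day 7; Spec's own window allows nothing later than day 8.
Spec at day 7 is achievable: Sync in day 8; Review in day 2; Handover in day 3; Scope in day 1; Prototype in day 5; Refactor in day 6; Triage in day 4; Migrate in day 9; Spec in day 7.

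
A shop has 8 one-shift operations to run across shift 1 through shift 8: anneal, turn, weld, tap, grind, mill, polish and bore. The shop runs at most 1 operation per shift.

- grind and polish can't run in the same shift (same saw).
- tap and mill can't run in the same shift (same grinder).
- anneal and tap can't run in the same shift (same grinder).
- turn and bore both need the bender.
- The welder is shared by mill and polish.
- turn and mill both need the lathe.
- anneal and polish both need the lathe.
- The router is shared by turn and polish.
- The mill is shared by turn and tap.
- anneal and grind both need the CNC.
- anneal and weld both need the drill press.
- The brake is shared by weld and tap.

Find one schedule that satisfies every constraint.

mill=shift 6; weld=shift 3; tap=shift 4; turn=shift 2; anneal=shift 1; polish=shift 7; grind=shift 5; bore=shift 8

Checking: tap(shift 4) != mill(shift 6); anneal(shift 1) != polish(shift 7); weld(shift 3) != tap(shift 4); turn(shift 2) != bore(shift 8); mill(shift 6) != polish(shift 7); grind(shift 5) != polish(shift 7); anneal(shift 1) != grind(shift 5); turn(shift 2) != tap(shift 4); turn(shift 2) != polish(shift 7); anneal(shift 1) != weld(shift 3); anneal(shift 1) != tap(shift 4); turn(shift 2) != mill(shift 6); max 1 per shift (cap 1).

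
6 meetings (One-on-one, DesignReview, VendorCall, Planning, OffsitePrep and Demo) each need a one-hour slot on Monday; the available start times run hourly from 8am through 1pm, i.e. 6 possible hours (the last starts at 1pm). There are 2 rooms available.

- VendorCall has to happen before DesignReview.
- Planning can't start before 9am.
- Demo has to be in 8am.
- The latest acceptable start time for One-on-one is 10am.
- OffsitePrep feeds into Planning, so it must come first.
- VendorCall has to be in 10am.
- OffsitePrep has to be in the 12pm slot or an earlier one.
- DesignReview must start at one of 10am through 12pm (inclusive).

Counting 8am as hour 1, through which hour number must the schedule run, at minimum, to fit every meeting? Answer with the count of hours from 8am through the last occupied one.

4

The precedence chain requires at least 2 distinct hours.
With at most 2 per hour and 6 meetings, at least 3 hours are needed.
Propagating the time windows through the other constraints, DesignReview can't land before 11am — that is hour 4 counting from 8am — so the schedule must run through at least 4 hours.
4 works (last occupied hour: 11am): for example Planning=9am; One-on-one=9am; OffsitePrep=8am; DesignReview=11am; Demo=8am; VendorCall=10am.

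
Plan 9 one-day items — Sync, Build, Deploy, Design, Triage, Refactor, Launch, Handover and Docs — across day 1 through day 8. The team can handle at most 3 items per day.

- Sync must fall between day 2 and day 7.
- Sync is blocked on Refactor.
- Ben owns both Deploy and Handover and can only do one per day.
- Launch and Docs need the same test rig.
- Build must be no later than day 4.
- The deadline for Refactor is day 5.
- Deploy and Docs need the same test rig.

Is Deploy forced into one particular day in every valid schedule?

No

Deploy can be day 1 (e.g. Docs=day 4, Design=day 2, Deploy=day 1, Triage=day 2, Build=day 1, Launch=day 3, Refactor=day 1, Sync=day 2, Handover=day 3) or day 2 (e.g. Refactor -> day 1, Handover -> day 3, Triage -> day 2, Sync -> day 2, Launch -> day 3, Deploy -> day 2, Build -> day 1, Design -> day 1, Docs -> day 4).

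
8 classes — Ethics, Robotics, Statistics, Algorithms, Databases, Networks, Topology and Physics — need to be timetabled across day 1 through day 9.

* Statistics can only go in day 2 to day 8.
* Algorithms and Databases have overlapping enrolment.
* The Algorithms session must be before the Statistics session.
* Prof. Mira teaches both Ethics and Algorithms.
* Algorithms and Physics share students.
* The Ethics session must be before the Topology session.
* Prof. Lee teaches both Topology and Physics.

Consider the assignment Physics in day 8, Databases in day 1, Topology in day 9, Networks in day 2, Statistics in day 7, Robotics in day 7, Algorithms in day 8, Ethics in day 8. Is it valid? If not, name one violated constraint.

Invalid. Prof. Mira teaches both Ethics and Algorithms.

The Ethics session must be before the Topology session — holds.
Algorithms and Databases have overlapping enrolment — holds.
The Algorithms session must be before the Statistics session — violated.
Prof. Mira teaches both Ethics and Algorithms — violated.
Statistics can only go in day 2 to day 8 — holds.
Algorithms and Physics share students — violated.
Prof. Lee teaches both Topology and Physics — holds.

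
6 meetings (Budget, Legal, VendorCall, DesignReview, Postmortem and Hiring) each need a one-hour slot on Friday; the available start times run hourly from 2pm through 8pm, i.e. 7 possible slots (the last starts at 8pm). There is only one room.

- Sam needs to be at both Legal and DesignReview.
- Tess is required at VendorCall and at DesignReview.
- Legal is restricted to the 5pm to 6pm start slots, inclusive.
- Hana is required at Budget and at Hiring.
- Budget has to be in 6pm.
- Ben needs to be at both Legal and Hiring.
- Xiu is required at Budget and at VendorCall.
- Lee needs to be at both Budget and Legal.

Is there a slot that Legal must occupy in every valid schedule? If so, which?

Legal's window is 5pm–6pm.
Budget is fixed at 6pm, and Legal can't share a slot with Budget.
So Legal must be 5pm.

5pm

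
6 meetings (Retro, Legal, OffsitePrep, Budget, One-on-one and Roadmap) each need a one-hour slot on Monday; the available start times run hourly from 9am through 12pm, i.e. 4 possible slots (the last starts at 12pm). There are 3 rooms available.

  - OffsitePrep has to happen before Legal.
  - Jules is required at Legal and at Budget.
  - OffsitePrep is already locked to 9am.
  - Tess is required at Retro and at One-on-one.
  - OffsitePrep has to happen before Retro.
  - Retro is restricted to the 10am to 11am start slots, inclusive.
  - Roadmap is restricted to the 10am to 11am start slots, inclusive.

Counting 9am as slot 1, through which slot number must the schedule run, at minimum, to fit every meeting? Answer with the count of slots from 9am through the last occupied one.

The precedence chain requires at least 2 distinct slots.
With at most 3 per slot and 6 meetings, at least 2 slots are needed.
2 works (last occupied slot: 10am): for example OffsitePrep -> 9am; Roadmap -> 10am; Budget -> 9am; One-on-one -> 9am; Retro -> 10am; Legal -> 10am.

2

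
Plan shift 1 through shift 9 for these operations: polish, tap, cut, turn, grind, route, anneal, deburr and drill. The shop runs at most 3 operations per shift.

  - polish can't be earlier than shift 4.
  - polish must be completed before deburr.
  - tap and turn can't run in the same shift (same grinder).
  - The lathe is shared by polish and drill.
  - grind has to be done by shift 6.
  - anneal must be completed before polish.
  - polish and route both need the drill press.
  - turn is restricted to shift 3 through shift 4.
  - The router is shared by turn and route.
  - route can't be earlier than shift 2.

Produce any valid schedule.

anneal in shift 1; grind in shift 1; deburr in shift 5; turn in shift 3; route in shift 2; polish in shift 4; drill in shift 2; cut in shift 2; tap in shift 1

Checking: anneal(shift 1) before polish(shift 4); polish(shift 4) before deburr(shift 5); polish(shift 4) != drill(shift 2); tap(shift 1) != turn(shift 3); polish(shift 4) != route(shift 2); turn(shift 3) != route(shift 2); grind=shift 1 in [shift 1,shift 6]; turn=shift 3 in [shift 3,shift 4]; polish=shift 4 in [shift 4,shift 9]; route=shift 2 in [shift 2,shift 9]; max 3 per shift (cap 3).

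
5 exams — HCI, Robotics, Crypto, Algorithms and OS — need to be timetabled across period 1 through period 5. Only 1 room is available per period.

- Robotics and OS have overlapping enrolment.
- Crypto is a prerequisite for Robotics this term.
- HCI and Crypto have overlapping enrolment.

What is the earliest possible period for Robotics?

Precedence pushes Robotics to at least period 2.
Robotics at period 2 is achievable: Robotics=period 2; OS=period 5; HCI=period 3; Algorithms=period 4; Crypto=period 1.

period 2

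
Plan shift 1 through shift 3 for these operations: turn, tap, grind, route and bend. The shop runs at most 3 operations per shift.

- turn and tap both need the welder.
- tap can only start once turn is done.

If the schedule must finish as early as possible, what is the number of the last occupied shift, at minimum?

shift 2

The precedence chain requires at least 2 distinct shifts.
With at most 3 per shift and 5 operations, at least 2 shifts are needed.
2 works (last occupied shift: shift 2): for example tap in shift 2, bend in shift 2, turn in shift 1, route in shift 1, grind in shift 1.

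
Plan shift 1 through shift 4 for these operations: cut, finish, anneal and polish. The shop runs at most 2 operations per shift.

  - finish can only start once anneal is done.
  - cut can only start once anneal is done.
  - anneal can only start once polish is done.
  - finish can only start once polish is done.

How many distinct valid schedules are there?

Splitting on cut: it can be shift 3 (2), shift 4 (4). Listing each branch's schedules as (finish, anneal, polish) by shift number:
cut=shift 3: (3,2,1) (4,2,1) — 2.
cut=shift 4: (3,2,1) (4,2,1) (4,3,1) (4,3,2) — 4.
Summing: 2 + 4 = 6.

6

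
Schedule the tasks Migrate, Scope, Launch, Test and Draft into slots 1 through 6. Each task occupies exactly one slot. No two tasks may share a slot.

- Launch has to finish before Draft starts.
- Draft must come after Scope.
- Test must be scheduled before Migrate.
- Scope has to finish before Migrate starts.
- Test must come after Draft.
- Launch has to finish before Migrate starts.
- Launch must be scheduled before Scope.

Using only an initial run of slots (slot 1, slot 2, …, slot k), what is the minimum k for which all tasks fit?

5

The precedence chain requires at least 5 distinct slots.
With at most 1 per slot and 5 tasks, at least 5 slots are needed.
5 works (last occupied slot: 5): for example Launch -> 1, Scope -> 2, Draft -> 3, Test -> 4, Migrate -> 5.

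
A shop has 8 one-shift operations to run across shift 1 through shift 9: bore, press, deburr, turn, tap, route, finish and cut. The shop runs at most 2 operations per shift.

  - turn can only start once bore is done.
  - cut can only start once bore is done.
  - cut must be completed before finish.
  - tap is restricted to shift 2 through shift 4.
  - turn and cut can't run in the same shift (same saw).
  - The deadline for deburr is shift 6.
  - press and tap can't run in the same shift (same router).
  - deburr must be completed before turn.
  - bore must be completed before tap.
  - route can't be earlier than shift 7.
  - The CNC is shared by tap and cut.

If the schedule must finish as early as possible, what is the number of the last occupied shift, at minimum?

The precedence chain requires at least 3 distinct shifts.
With at most 2 per shift and 8 operations, at least 4 shifts are needed.
route can't be placed before shift 7, so the schedule must run through at least shift 7.
7 works (last occupied shift: shift 7): for example tap=shift 2, route=shift 7, finish=shift 4, turn=shift 2, bore=shift 1, cut=shift 3, deburr=shift 1, press=shift 3.

shift 7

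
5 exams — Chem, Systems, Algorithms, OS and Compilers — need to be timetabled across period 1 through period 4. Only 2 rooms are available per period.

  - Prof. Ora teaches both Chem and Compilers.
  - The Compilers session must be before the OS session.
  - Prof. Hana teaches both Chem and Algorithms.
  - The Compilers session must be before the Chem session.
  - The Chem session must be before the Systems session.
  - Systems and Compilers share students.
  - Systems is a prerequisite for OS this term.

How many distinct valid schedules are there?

3

Enumerating: OS in period 4, Compilers in period 1, Systems in period 3, Chem in period 2, Algorithms in period 1 | Systems -> period 3, Chem -> period 2, OS -> period 4, Compilers -> period 1, Algorithms -> period 3 | Systems -> period 3, Algorithms -> period 4, OS -> period 4, Chem -> period 2, Compilers -> period 1.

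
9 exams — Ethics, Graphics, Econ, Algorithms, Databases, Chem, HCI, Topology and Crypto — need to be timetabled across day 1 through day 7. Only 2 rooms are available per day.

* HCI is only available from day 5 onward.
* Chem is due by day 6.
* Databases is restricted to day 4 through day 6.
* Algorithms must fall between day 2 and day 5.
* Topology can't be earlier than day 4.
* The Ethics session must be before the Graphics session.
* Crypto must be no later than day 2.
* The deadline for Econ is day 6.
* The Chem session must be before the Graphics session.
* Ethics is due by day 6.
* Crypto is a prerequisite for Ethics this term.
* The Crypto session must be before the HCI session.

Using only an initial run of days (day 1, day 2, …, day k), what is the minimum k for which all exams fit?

5

The precedence chain requires at least 3 distinct days.
With at most 2 per day and 9 exams, at least 5 days are needed.
HCI can't be placed before day 5, so the schedule must run through at least day 5.
5 works (last occupied day: day 5): for example Algorithms -> day 2; Chem -> day 1; Topology -> day 4; Ethics -> day 2; Crypto -> day 1; Databases -> day 4; Econ -> day 3; HCI -> day 5; Graphics -> day 3.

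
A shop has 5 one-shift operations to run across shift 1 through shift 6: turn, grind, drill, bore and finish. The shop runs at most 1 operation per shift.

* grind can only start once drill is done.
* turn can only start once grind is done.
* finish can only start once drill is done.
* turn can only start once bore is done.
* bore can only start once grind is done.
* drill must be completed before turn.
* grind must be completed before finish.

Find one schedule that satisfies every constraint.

bore -> shift 3; turn -> shift 4; drill -> shift 1; finish -> shift 5; grind -> shift 2

Checking: drill(shift 1) before grind(shift 2); grind(shift 2) before turn(shift 4); drill(shift 1) before finish(shift 5); drill(shift 1) before turn(shift 4); grind(shift 2) before bore(shift 3); grind(shift 2) before finish(shift 5); bore(shift 3) before turn(shift 4); max 1 per shift (cap 1).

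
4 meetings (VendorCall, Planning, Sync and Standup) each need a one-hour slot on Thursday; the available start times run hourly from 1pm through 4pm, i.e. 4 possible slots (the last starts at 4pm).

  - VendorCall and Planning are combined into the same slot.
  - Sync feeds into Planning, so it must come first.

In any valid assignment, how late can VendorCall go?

4pm

VendorCall must be in the same slot as Planning, which can't be before 2pm, so VendorCall is at least 2pm.
VendorCall at 4pm is achievable: Planning -> 4pm; Sync -> 1pm; VendorCall -> 4pm; Standup -> 1pm.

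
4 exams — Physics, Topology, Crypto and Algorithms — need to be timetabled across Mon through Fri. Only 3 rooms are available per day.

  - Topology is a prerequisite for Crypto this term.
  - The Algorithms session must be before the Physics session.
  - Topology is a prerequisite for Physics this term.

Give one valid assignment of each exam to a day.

Algorithms -> Mon, Topology -> Mon, Physics -> Tue, Crypto -> Tue

Checking: Topology(Mon) before Physics(Tue); Topology(Mon) before Crypto(Tue); Algorithms(Mon) before Physics(Tue); max 2 per day (cap 3).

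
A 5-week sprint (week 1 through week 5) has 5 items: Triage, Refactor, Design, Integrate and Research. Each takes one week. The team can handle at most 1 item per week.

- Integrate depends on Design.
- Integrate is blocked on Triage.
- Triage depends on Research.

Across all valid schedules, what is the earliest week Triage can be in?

Precedence pushes Triage to at least week 2; downstream work caps Triage at week 4.
Triage at week 2 is achievable: Refactor=week 5, Integrate=week 4, Triage=week 2, Design=week 3, Research=week 1.

week 2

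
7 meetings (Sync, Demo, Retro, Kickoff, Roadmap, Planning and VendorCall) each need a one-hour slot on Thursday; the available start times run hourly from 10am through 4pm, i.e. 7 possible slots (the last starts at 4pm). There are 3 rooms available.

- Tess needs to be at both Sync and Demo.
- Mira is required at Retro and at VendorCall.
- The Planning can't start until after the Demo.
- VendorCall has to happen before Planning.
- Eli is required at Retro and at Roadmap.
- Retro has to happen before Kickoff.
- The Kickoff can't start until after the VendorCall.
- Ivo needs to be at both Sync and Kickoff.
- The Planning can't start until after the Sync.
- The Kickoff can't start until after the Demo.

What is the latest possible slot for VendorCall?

Downstream work caps VendorCall at 3pm.
VendorCall at 3pm is achievable: Planning=4pm, Retro=10am, Demo=10am, Sync=11am, VendorCall=3pm, Kickoff=4pm, Roadmap=11am.

3pm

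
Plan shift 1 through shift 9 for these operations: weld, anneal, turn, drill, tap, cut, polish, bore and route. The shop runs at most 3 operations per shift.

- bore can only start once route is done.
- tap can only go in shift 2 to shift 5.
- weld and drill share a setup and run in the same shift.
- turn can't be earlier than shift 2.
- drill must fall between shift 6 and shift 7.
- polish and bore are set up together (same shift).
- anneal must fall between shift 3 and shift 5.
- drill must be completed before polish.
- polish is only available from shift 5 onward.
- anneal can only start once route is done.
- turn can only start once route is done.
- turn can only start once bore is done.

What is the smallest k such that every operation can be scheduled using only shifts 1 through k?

The precedence chain requires at least 3 distinct shifts.
With at most 3 per shift and 9 operations, at least 3 shifts are needed.
Propagating the time windows through the other constraints, turn can't land before shift 8, so the schedule must run through at least shift 8.
8 works (last occupied shift: shift 8): for example tap -> shift 2; bore -> shift 7; route -> shift 1; cut -> shift 1; drill -> shift 6; turn -> shift 8; weld -> shift 6; polish -> shift 7; anneal -> shift 3.

8 shifts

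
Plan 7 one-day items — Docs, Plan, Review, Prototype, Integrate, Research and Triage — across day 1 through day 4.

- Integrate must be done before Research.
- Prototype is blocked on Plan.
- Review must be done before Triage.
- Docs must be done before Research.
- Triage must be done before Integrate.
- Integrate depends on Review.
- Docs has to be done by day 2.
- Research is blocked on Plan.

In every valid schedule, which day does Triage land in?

Precedence pushes Triage to at least day 2; downstream work caps Triage at day 2.
So Triage is pinned to day 2.

day 2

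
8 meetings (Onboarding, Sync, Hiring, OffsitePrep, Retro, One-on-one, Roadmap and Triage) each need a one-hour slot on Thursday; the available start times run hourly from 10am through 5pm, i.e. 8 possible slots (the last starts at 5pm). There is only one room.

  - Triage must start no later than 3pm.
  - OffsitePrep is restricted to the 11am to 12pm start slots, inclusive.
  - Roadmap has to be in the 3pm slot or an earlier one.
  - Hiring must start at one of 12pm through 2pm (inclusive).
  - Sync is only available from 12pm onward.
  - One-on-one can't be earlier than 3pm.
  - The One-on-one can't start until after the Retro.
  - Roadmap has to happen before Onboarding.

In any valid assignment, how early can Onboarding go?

Precedence pushes Onboarding to at least 11am.
Onboarding at 11am is achievable: Retro in 3pm, Roadmap in 10am, Onboarding in 11am, One-on-one in 4pm, Triage in 2pm, OffsitePrep in 12pm, Sync in 5pm, Hiring in 1pm.

11am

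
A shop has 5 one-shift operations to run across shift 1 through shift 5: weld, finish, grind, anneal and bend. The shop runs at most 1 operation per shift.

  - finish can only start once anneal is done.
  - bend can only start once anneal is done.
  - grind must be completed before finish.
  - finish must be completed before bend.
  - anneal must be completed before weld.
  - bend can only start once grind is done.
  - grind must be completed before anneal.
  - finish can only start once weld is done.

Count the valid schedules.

Enumerating: grind -> shift 1, weld -> shift 3, anneal -> shift 2, bend -> shift 5, finish -> shift 4.

1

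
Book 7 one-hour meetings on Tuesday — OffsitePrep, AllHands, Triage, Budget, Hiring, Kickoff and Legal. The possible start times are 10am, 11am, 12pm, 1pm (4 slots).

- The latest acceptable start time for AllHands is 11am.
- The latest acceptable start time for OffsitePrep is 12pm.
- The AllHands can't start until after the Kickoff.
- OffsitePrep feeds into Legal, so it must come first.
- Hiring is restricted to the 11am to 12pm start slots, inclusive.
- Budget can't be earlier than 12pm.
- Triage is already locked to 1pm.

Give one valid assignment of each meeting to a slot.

Kickoff -> 10am; Hiring -> 11am; Triage -> 1pm; Budget -> 12pm; OffsitePrep -> 10am; AllHands -> 11am; Legal -> 11am

Checking: Kickoff(10am) before AllHands(11am); OffsitePrep(10am) before Legal(11am); AllHands=11am in [10am,11am]; Hiring=11am in [11am,12pm]; Triage=1pm in [1pm,1pm]; Budget=12pm in [12pm,1pm]; OffsitePrep=10am in [10am,12pm].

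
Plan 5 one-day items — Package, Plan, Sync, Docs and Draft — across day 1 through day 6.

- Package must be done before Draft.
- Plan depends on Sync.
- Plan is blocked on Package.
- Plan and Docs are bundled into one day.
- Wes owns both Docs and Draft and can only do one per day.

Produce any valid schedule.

Draft in day 3; Sync in day 1; Package in day 1; Docs in day 2; Plan in day 2

Checking: Sync(day 1) before Plan(day 2); Package(day 1) before Plan(day 2); Package(day 1) before Draft(day 3); Docs(day 2) != Draft(day 3); Plan = Docs = day 2.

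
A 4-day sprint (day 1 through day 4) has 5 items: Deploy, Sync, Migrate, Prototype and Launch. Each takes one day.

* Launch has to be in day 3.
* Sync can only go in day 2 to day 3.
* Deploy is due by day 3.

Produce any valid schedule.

Sync in day 2, Launch in day 3, Prototype in day 1, Migrate in day 1, Deploy in day 1

Checking: Sync=day 2 in [day 2,day 3]; Deploy=day 1 in [day 1,day 3]; Launch=day 3 in [day 3,day 3].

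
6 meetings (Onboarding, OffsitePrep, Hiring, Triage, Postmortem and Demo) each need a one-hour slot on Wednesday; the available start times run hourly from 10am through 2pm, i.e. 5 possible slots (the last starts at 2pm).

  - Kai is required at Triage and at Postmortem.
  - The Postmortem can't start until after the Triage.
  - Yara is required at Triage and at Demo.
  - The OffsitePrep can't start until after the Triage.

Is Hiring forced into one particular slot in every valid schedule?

Hiring can be 10am (e.g. Demo=11am, Onboarding=10am, OffsitePrep=11am, Hiring=10am, Postmortem=11am, Triage=10am) or 11am (e.g. Hiring=11am; Postmortem=11am; Triage=10am; Onboarding=10am; OffsitePrep=11am; Demo=11am).

No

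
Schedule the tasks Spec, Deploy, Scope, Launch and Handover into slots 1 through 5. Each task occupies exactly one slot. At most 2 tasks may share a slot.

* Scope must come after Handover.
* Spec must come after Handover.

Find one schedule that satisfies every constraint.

Scope in 2; Deploy in 1; Launch in 3; Handover in 1; Spec in 2

Checking: Handover(1) before Spec(2); Handover(1) before Scope(2); max 2 per slot (cap 2).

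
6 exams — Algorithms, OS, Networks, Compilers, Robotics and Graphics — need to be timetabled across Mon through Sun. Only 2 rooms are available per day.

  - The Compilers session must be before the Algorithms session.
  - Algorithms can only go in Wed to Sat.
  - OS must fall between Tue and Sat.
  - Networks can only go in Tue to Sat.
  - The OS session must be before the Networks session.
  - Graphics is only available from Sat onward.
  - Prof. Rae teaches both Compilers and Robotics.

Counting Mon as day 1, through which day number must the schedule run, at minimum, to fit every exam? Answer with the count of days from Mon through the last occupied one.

The precedence chain requires at least 2 distinct days.
With at most 2 per day and 6 exams, at least 3 days are needed.
Graphics can't be placed before Sat — that is day 6 counting from Mon — so the schedule must run through at least 6 days.
6 works (last occupied day: Sat): for example Compilers=Mon, Graphics=Sat, Robotics=Tue, Networks=Wed, OS=Tue, Algorithms=Wed.

6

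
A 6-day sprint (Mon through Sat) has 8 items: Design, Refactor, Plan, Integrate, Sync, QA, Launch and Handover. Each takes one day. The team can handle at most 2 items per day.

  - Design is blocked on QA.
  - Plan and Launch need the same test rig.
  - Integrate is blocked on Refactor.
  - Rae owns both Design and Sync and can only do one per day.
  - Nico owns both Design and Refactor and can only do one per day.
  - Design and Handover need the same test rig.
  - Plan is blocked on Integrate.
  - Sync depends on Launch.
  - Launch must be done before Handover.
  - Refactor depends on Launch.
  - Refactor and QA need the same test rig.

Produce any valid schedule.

Plan -> Thu, QA -> Mon, Sync -> Tue, Launch -> Mon, Integrate -> Wed, Refactor -> Tue, Handover -> Thu, Design -> Wed

Checking: Launch(Mon) before Refactor(Tue); Launch(Mon) before Sync(Tue); Integrate(Wed) before Plan(Thu); Refactor(Tue) before Integrate(Wed); Launch(Mon) before Handover(Thu); QA(Mon) before Design(Wed); Refactor(Tue) != QA(Mon); Plan(Thu) != Launch(Mon); Design(Wed) != Sync(Tue); Design(Wed) != Handover(Thu); Design(Wed) != Refactor(Tue); max 2 per day (cap 2).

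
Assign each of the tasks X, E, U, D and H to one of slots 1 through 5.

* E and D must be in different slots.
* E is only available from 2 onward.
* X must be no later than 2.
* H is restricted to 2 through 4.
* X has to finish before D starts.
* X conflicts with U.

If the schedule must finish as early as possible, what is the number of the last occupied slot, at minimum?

The precedence chain requires at least 2 distinct slots.
Could 2 slots be enough, i.e. nothing placed later than 2? No: X's window within 2 slots is {1, 2}; E's window within 2 slots is {2}; D must come after X (at 1 or later) → {2}; D can't share with E (2) → nothing is left.
So 2 slots is not enough.
3 works (last occupied slot: 3): for example U -> 2; X -> 1; H -> 2; D -> 3; E -> 2.

slot 3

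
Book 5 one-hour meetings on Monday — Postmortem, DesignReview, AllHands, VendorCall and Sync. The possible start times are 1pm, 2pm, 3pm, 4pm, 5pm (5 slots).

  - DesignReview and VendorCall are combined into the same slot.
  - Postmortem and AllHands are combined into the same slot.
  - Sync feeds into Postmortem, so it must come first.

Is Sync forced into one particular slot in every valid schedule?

No

Sync can be 1pm (e.g. Sync -> 1pm; VendorCall -> 1pm; Postmortem -> 2pm; AllHands -> 2pm; DesignReview -> 1pm) or 2pm (e.g. AllHands in 3pm, Sync in 2pm, DesignReview in 1pm, VendorCall in 1pm, Postmortem in 3pm).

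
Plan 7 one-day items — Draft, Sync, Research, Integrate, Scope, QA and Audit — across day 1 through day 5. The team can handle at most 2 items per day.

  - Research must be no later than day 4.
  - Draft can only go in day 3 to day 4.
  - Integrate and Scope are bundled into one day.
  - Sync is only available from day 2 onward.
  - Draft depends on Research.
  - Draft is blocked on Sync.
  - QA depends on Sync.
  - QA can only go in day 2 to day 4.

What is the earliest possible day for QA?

day 3

QA is available from day 2; precedence pushes QA to at least day 3; QA's own window allows nothing later than day 4.
QA at day 3 is achievable: Audit=day 1, Integrate=day 4, Sync=day 2, Scope=day 4, Research=day 1, QA=day 3, Draft=day 3.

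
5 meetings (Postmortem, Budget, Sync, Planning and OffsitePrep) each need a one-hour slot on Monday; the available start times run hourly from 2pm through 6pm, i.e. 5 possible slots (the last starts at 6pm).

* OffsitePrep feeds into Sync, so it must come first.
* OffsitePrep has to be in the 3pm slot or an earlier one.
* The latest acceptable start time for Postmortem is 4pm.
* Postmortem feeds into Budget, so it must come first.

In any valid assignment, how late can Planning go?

6pm

Planning at 6pm is achievable: OffsitePrep in 2pm, Sync in 3pm, Postmortem in 2pm, Planning in 6pm, Budget in 3pm.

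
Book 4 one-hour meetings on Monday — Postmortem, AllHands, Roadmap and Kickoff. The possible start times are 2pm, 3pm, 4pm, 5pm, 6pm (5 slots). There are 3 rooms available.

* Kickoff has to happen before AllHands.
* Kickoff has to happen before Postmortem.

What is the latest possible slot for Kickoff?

Downstream work caps Kickoff at 5pm.
Kickoff at 5pm is achievable: Kickoff=5pm; AllHands=6pm; Postmortem=6pm; Roadmap=2pm.

5pm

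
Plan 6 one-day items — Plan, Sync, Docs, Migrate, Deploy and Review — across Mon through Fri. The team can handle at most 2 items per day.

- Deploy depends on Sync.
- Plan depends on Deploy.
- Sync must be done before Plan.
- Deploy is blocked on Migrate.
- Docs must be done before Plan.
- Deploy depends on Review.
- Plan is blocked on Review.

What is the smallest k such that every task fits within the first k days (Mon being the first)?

4 days

The precedence chain requires at least 3 distinct days.
With at most 2 per day and 6 tasks, at least 3 days are needed.
Could 3 days be enough, i.e. nothing placed later than Wed? No: Deploy must come after Review (at Mon or later) → {Tue, Wed}; Review must come before Deploy (at Wed or earlier) → {Mon, Tue}; Plan must come after Review (at Mon or later) → {Tue, Wed}; Plan must come after Deploy (at Tue or later) → {Wed}; Deploy must come before Plan (at Wed or earlier) → {Tue}; Sync must come before Deploy (at Tue or earlier) → {Mon}; Migrate must come before Deploy (at Tue or earlier) → {Mon}; Docs must come before Plan (at Wed or earlier) → {Mon, Tue}; Docs can't use Mon, already full with Sync and Migrate (limit 2) → {Tue}; Review can't use Mon, already full with Sync and Migrate (limit 2) → {Tue}; that puts Docs, Deploy and Review all in Tue — more than 2 per day.
So 3 days is not enough.
4 works (last occupied day: Thu): for example Review=Mon; Plan=Thu; Deploy=Wed; Migrate=Tue; Docs=Tue; Sync=Mon.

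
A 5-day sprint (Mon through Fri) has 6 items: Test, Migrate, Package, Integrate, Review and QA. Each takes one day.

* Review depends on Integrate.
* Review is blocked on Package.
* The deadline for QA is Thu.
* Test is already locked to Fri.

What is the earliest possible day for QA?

QA's own window allows nothing later than Thu.
QA at Mon is achievable: Integrate -> Mon; Review -> Tue; Package -> Mon; Migrate -> Mon; Test -> Fri; QA -> Mon.

Mon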